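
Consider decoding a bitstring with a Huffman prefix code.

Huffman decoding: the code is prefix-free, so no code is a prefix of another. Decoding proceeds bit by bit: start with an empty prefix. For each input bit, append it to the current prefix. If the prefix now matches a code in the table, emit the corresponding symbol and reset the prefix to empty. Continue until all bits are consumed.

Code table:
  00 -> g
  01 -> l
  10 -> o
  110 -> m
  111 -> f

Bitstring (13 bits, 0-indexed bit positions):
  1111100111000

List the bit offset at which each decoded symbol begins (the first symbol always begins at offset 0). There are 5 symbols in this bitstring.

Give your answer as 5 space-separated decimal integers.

Bit 0: prefix='1' (no match yet)
Bit 1: prefix='11' (no match yet)
Bit 2: prefix='111' -> emit 'f', reset
Bit 3: prefix='1' (no match yet)
Bit 4: prefix='11' (no match yet)
Bit 5: prefix='110' -> emit 'm', reset
Bit 6: prefix='0' (no match yet)
Bit 7: prefix='01' -> emit 'l', reset
Bit 8: prefix='1' (no match yet)
Bit 9: prefix='11' (no match yet)
Bit 10: prefix='110' -> emit 'm', reset
Bit 11: prefix='0' (no match yet)
Bit 12: prefix='00' -> emit 'g', reset

Answer: 0 3 6 8 11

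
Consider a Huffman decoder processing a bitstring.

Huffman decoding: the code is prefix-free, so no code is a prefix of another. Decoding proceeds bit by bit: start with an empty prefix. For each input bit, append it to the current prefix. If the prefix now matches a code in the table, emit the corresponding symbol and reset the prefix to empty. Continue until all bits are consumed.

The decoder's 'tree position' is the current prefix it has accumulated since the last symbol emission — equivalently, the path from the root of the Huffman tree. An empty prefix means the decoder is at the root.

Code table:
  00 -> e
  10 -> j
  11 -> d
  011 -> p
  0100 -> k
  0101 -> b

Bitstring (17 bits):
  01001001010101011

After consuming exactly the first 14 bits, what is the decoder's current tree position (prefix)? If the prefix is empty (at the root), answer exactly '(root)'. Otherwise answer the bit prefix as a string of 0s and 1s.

Answer: (root)

Derivation:
Bit 0: prefix='0' (no match yet)
Bit 1: prefix='01' (no match yet)
Bit 2: prefix='010' (no match yet)
Bit 3: prefix='0100' -> emit 'k', reset
Bit 4: prefix='1' (no match yet)
Bit 5: prefix='10' -> emit 'j', reset
Bit 6: prefix='0' (no match yet)
Bit 7: prefix='01' (no match yet)
Bit 8: prefix='010' (no match yet)
Bit 9: prefix='0101' -> emit 'b', reset
Bit 10: prefix='0' (no match yet)
Bit 11: prefix='01' (no match yet)
Bit 12: prefix='010' (no match yet)
Bit 13: prefix='0101' -> emit 'b', reset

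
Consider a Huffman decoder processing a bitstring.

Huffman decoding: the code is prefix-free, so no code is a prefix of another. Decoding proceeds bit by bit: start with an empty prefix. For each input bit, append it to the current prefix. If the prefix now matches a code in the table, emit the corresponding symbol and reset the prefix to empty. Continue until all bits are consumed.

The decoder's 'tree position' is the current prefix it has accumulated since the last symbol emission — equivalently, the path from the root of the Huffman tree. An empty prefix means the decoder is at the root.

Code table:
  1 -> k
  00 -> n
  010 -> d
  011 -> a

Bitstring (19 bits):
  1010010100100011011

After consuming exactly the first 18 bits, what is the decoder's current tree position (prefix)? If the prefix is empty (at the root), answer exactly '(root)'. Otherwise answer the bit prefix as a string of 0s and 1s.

Answer: 01

Derivation:
Bit 0: prefix='1' -> emit 'k', reset
Bit 1: prefix='0' (no match yet)
Bit 2: prefix='01' (no match yet)
Bit 3: prefix='010' -> emit 'd', reset
Bit 4: prefix='0' (no match yet)
Bit 5: prefix='01' (no match yet)
Bit 6: prefix='010' -> emit 'd', reset
Bit 7: prefix='1' -> emit 'k', reset
Bit 8: prefix='0' (no match yet)
Bit 9: prefix='00' -> emit 'n', reset
Bit 10: prefix='1' -> emit 'k', reset
Bit 11: prefix='0' (no match yet)
Bit 12: prefix='00' -> emit 'n', reset
Bit 13: prefix='0' (no match yet)
Bit 14: prefix='01' (no match yet)
Bit 15: prefix='011' -> emit 'a', reset
Bit 16: prefix='0' (no match yet)
Bit 17: prefix='01' (no match yet)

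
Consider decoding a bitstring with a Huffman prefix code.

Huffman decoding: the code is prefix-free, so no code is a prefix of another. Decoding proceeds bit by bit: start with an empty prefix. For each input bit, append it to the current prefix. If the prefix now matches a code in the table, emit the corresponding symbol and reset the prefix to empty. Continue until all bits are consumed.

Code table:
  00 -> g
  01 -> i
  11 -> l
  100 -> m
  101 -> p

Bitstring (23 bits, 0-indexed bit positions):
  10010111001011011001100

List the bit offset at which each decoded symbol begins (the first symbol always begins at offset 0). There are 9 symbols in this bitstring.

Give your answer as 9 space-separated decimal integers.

Answer: 0 3 6 8 10 13 16 19 21

Derivation:
Bit 0: prefix='1' (no match yet)
Bit 1: prefix='10' (no match yet)
Bit 2: prefix='100' -> emit 'm', reset
Bit 3: prefix='1' (no match yet)
Bit 4: prefix='10' (no match yet)
Bit 5: prefix='101' -> emit 'p', reset
Bit 6: prefix='1' (no match yet)
Bit 7: prefix='11' -> emit 'l', reset
Bit 8: prefix='0' (no match yet)
Bit 9: prefix='00' -> emit 'g', reset
Bit 10: prefix='1' (no match yet)
Bit 11: prefix='10' (no match yet)
Bit 12: prefix='101' -> emit 'p', reset
Bit 13: prefix='1' (no match yet)
Bit 14: prefix='10' (no match yet)
Bit 15: prefix='101' -> emit 'p', reset
Bit 16: prefix='1' (no match yet)
Bit 17: prefix='10' (no match yet)
Bit 18: prefix='100' -> emit 'm', reset
Bit 19: prefix='1' (no match yet)
Bit 20: prefix='11' -> emit 'l', reset
Bit 21: prefix='0' (no match yet)
Bit 22: prefix='00' -> emit 'g', reset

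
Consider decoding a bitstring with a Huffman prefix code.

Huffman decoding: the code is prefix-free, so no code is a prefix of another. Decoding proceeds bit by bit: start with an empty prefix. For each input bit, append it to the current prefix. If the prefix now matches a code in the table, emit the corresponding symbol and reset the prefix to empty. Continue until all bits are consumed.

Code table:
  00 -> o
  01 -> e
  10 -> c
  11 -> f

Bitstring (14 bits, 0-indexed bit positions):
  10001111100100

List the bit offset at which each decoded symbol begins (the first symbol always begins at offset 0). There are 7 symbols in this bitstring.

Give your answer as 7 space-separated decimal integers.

Answer: 0 2 4 6 8 10 12

Derivation:
Bit 0: prefix='1' (no match yet)
Bit 1: prefix='10' -> emit 'c', reset
Bit 2: prefix='0' (no match yet)
Bit 3: prefix='00' -> emit 'o', reset
Bit 4: prefix='1' (no match yet)
Bit 5: prefix='11' -> emit 'f', reset
Bit 6: prefix='1' (no match yet)
Bit 7: prefix='11' -> emit 'f', reset
Bit 8: prefix='1' (no match yet)
Bit 9: prefix='10' -> emit 'c', reset
Bit 10: prefix='0' (no match yet)
Bit 11: prefix='01' -> emit 'e', reset
Bit 12: prefix='0' (no match yet)
Bit 13: prefix='00' -> emit 'o', reset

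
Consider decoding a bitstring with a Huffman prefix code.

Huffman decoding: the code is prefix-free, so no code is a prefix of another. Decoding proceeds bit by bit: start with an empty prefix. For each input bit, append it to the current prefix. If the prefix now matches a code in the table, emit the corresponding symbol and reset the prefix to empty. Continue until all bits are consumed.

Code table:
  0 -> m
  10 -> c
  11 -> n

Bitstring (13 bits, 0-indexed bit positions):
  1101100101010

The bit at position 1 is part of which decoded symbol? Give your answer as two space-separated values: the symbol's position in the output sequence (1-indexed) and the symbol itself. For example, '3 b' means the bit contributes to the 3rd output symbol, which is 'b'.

Bit 0: prefix='1' (no match yet)
Bit 1: prefix='11' -> emit 'n', reset
Bit 2: prefix='0' -> emit 'm', reset
Bit 3: prefix='1' (no match yet)
Bit 4: prefix='11' -> emit 'n', reset
Bit 5: prefix='0' -> emit 'm', reset

Answer: 1 n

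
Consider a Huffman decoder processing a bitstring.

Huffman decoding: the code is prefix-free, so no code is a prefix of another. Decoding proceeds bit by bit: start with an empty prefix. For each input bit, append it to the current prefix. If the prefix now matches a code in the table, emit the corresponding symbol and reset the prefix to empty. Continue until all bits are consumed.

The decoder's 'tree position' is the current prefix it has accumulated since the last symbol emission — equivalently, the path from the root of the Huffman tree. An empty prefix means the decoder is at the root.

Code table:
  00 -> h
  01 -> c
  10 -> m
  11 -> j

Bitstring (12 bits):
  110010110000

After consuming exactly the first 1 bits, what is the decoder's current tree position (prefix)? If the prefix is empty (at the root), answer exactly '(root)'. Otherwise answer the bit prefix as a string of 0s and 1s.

Answer: 1

Derivation:
Bit 0: prefix='1' (no match yet)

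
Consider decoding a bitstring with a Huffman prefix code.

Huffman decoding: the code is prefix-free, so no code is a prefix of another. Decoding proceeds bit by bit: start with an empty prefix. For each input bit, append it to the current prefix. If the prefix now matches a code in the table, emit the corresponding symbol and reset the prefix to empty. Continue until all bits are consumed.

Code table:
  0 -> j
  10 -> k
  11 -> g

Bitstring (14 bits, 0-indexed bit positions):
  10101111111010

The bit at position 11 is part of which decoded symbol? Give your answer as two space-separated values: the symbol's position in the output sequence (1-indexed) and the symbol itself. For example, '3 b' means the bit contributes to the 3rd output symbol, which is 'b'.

Answer: 6 k

Derivation:
Bit 0: prefix='1' (no match yet)
Bit 1: prefix='10' -> emit 'k', reset
Bit 2: prefix='1' (no match yet)
Bit 3: prefix='10' -> emit 'k', reset
Bit 4: prefix='1' (no match yet)
Bit 5: prefix='11' -> emit 'g', reset
Bit 6: prefix='1' (no match yet)
Bit 7: prefix='11' -> emit 'g', reset
Bit 8: prefix='1' (no match yet)
Bit 9: prefix='11' -> emit 'g', reset
Bit 10: prefix='1' (no match yet)
Bit 11: prefix='10' -> emit 'k', reset
Bit 12: prefix='1' (no match yet)
Bit 13: prefix='10' -> emit 'k', reset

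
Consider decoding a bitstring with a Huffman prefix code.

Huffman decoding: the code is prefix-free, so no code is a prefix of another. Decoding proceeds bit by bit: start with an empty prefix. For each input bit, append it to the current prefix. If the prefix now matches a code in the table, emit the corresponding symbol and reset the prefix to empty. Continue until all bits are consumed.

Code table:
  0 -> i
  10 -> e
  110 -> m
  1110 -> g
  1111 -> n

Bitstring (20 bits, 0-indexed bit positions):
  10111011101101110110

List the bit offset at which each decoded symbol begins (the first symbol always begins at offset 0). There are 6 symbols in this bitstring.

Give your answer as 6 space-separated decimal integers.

Bit 0: prefix='1' (no match yet)
Bit 1: prefix='10' -> emit 'e', reset
Bit 2: prefix='1' (no match yet)
Bit 3: prefix='11' (no match yet)
Bit 4: prefix='111' (no match yet)
Bit 5: prefix='1110' -> emit 'g', reset
Bit 6: prefix='1' (no match yet)
Bit 7: prefix='11' (no match yet)
Bit 8: prefix='111' (no match yet)
Bit 9: prefix='1110' -> emit 'g', reset
Bit 10: prefix='1' (no match yet)
Bit 11: prefix='11' (no match yet)
Bit 12: prefix='110' -> emit 'm', reset
Bit 13: prefix='1' (no match yet)
Bit 14: prefix='11' (no match yet)
Bit 15: prefix='111' (no match yet)
Bit 16: prefix='1110' -> emit 'g', reset
Bit 17: prefix='1' (no match yet)
Bit 18: prefix='11' (no match yet)
Bit 19: prefix='110' -> emit 'm', reset

Answer: 0 2 6 10 13 17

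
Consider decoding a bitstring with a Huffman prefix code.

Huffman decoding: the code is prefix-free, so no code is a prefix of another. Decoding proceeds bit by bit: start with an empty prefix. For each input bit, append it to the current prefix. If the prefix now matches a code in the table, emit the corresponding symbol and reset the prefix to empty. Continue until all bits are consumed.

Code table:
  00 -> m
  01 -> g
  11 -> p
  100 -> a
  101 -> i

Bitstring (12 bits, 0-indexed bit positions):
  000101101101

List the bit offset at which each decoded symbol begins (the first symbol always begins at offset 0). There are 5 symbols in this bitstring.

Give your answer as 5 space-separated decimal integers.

Bit 0: prefix='0' (no match yet)
Bit 1: prefix='00' -> emit 'm', reset
Bit 2: prefix='0' (no match yet)
Bit 3: prefix='01' -> emit 'g', reset
Bit 4: prefix='0' (no match yet)
Bit 5: prefix='01' -> emit 'g', reset
Bit 6: prefix='1' (no match yet)
Bit 7: prefix='10' (no match yet)
Bit 8: prefix='101' -> emit 'i', reset
Bit 9: prefix='1' (no match yet)
Bit 10: prefix='10' (no match yet)
Bit 11: prefix='101' -> emit 'i', reset

Answer: 0 2 4 6 9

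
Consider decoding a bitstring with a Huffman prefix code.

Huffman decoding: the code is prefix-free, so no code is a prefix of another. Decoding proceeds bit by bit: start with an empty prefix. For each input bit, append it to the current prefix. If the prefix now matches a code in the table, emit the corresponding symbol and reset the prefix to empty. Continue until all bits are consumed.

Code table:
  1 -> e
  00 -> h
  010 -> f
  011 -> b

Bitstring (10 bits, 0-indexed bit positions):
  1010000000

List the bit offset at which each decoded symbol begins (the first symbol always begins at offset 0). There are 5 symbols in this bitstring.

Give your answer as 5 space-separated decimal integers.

Answer: 0 1 4 6 8

Derivation:
Bit 0: prefix='1' -> emit 'e', reset
Bit 1: prefix='0' (no match yet)
Bit 2: prefix='01' (no match yet)
Bit 3: prefix='010' -> emit 'f', reset
Bit 4: prefix='0' (no match yet)
Bit 5: prefix='00' -> emit 'h', reset
Bit 6: prefix='0' (no match yet)
Bit 7: prefix='00' -> emit 'h', reset
Bit 8: prefix='0' (no match yet)
Bit 9: prefix='00' -> emit 'h', reset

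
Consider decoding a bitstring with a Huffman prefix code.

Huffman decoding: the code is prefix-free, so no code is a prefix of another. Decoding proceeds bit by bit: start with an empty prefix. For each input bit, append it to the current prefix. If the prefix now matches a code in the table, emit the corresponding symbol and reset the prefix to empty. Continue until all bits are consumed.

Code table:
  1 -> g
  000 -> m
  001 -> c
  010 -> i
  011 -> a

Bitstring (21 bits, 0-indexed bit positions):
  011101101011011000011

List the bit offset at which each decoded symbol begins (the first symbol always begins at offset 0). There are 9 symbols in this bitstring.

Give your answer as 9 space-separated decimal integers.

Bit 0: prefix='0' (no match yet)
Bit 1: prefix='01' (no match yet)
Bit 2: prefix='011' -> emit 'a', reset
Bit 3: prefix='1' -> emit 'g', reset
Bit 4: prefix='0' (no match yet)
Bit 5: prefix='01' (no match yet)
Bit 6: prefix='011' -> emit 'a', reset
Bit 7: prefix='0' (no match yet)
Bit 8: prefix='01' (no match yet)
Bit 9: prefix='010' -> emit 'i', reset
Bit 10: prefix='1' -> emit 'g', reset
Bit 11: prefix='1' -> emit 'g', reset
Bit 12: prefix='0' (no match yet)
Bit 13: prefix='01' (no match yet)
Bit 14: prefix='011' -> emit 'a', reset
Bit 15: prefix='0' (no match yet)
Bit 16: prefix='00' (no match yet)
Bit 17: prefix='000' -> emit 'm', reset
Bit 18: prefix='0' (no match yet)
Bit 19: prefix='01' (no match yet)
Bit 20: prefix='011' -> emit 'a', reset

Answer: 0 3 4 7 10 11 12 15 18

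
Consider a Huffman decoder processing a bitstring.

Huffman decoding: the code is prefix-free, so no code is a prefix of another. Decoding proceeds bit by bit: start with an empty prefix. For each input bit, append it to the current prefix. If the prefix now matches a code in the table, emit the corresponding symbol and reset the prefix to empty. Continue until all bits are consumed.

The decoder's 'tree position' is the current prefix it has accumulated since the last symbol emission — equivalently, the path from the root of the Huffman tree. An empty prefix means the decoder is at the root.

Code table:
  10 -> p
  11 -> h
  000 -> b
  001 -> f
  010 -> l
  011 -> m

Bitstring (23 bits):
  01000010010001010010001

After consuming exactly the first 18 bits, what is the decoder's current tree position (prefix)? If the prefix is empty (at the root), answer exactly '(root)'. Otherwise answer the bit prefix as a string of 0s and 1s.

Answer: 0

Derivation:
Bit 0: prefix='0' (no match yet)
Bit 1: prefix='01' (no match yet)
Bit 2: prefix='010' -> emit 'l', reset
Bit 3: prefix='0' (no match yet)
Bit 4: prefix='00' (no match yet)
Bit 5: prefix='000' -> emit 'b', reset
Bit 6: prefix='1' (no match yet)
Bit 7: prefix='10' -> emit 'p', reset
Bit 8: prefix='0' (no match yet)
Bit 9: prefix='01' (no match yet)
Bit 10: prefix='010' -> emit 'l', reset
Bit 11: prefix='0' (no match yet)
Bit 12: prefix='00' (no match yet)
Bit 13: prefix='001' -> emit 'f', reset
Bit 14: prefix='0' (no match yet)
Bit 15: prefix='01' (no match yet)
Bit 16: prefix='010' -> emit 'l', reset
Bit 17: prefix='0' (no match yet)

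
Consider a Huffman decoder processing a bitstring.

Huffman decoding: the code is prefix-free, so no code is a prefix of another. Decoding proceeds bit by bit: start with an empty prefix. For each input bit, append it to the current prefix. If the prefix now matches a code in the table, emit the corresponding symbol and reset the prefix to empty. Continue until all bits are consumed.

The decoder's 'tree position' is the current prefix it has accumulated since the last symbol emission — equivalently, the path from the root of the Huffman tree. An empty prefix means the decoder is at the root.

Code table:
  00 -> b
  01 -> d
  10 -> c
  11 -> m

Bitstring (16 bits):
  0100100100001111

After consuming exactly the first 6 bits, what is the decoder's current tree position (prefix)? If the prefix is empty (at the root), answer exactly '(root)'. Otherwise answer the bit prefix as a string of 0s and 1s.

Bit 0: prefix='0' (no match yet)
Bit 1: prefix='01' -> emit 'd', reset
Bit 2: prefix='0' (no match yet)
Bit 3: prefix='00' -> emit 'b', reset
Bit 4: prefix='1' (no match yet)
Bit 5: prefix='10' -> emit 'c', reset

Answer: (root)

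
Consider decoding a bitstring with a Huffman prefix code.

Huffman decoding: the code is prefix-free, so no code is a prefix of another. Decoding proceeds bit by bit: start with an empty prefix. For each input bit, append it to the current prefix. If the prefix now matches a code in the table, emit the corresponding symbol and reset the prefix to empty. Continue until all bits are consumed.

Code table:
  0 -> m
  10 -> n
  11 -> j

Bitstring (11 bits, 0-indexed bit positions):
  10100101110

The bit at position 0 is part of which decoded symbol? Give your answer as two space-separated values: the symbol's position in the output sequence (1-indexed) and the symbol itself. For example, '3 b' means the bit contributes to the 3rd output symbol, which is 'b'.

Bit 0: prefix='1' (no match yet)
Bit 1: prefix='10' -> emit 'n', reset
Bit 2: prefix='1' (no match yet)
Bit 3: prefix='10' -> emit 'n', reset
Bit 4: prefix='0' -> emit 'm', reset

Answer: 1 n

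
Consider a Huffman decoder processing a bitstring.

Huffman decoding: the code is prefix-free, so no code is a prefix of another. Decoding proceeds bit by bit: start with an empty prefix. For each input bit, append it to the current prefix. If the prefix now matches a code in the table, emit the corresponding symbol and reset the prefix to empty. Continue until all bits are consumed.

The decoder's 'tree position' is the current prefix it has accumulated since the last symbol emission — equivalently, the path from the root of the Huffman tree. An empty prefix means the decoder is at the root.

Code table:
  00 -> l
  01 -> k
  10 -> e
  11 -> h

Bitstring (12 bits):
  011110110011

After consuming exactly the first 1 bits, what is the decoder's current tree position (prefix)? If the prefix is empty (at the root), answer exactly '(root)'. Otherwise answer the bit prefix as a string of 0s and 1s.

Bit 0: prefix='0' (no match yet)

Answer: 0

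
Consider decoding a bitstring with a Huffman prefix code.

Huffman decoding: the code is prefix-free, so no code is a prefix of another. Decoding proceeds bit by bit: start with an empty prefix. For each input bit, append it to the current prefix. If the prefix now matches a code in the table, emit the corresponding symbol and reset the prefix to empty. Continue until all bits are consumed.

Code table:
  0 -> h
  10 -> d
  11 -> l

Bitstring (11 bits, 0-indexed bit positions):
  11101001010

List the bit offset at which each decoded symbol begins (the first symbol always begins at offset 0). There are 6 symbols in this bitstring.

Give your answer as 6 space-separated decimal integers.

Bit 0: prefix='1' (no match yet)
Bit 1: prefix='11' -> emit 'l', reset
Bit 2: prefix='1' (no match yet)
Bit 3: prefix='10' -> emit 'd', reset
Bit 4: prefix='1' (no match yet)
Bit 5: prefix='10' -> emit 'd', reset
Bit 6: prefix='0' -> emit 'h', reset
Bit 7: prefix='1' (no match yet)
Bit 8: prefix='10' -> emit 'd', reset
Bit 9: prefix='1' (no match yet)
Bit 10: prefix='10' -> emit 'd', reset

Answer: 0 2 4 6 7 9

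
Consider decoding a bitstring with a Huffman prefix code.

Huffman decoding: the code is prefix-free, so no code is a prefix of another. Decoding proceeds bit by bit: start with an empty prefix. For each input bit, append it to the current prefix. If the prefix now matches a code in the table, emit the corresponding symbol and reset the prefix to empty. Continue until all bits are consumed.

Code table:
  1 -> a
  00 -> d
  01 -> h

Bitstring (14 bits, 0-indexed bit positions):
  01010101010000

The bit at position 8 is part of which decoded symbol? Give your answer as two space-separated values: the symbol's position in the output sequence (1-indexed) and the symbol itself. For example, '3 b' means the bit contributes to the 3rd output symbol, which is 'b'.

Bit 0: prefix='0' (no match yet)
Bit 1: prefix='01' -> emit 'h', reset
Bit 2: prefix='0' (no match yet)
Bit 3: prefix='01' -> emit 'h', reset
Bit 4: prefix='0' (no match yet)
Bit 5: prefix='01' -> emit 'h', reset
Bit 6: prefix='0' (no match yet)
Bit 7: prefix='01' -> emit 'h', reset
Bit 8: prefix='0' (no match yet)
Bit 9: prefix='01' -> emit 'h', reset
Bit 10: prefix='0' (no match yet)
Bit 11: prefix='00' -> emit 'd', reset
Bit 12: prefix='0' (no match yet)

Answer: 5 h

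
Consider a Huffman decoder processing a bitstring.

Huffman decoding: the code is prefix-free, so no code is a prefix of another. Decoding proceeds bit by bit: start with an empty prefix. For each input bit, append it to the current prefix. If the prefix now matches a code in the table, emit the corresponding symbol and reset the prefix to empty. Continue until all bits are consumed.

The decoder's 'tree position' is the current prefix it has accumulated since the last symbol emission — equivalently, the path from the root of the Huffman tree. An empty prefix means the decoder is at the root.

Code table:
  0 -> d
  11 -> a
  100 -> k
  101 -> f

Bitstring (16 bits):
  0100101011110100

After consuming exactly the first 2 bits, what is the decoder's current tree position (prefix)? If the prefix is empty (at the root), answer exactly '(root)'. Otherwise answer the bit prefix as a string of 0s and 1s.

Answer: 1

Derivation:
Bit 0: prefix='0' -> emit 'd', reset
Bit 1: prefix='1' (no match yet)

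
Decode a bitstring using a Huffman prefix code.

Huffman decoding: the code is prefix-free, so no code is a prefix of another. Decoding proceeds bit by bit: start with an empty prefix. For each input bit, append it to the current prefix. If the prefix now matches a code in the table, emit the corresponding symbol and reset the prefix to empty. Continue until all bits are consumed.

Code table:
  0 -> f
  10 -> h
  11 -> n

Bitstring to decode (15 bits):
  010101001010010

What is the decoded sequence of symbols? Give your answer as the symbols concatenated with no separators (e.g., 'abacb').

Bit 0: prefix='0' -> emit 'f', reset
Bit 1: prefix='1' (no match yet)
Bit 2: prefix='10' -> emit 'h', reset
Bit 3: prefix='1' (no match yet)
Bit 4: prefix='10' -> emit 'h', reset
Bit 5: prefix='1' (no match yet)
Bit 6: prefix='10' -> emit 'h', reset
Bit 7: prefix='0' -> emit 'f', reset
Bit 8: prefix='1' (no match yet)
Bit 9: prefix='10' -> emit 'h', reset
Bit 10: prefix='1' (no match yet)
Bit 11: prefix='10' -> emit 'h', reset
Bit 12: prefix='0' -> emit 'f', reset
Bit 13: prefix='1' (no match yet)
Bit 14: prefix='10' -> emit 'h', reset

Answer: fhhhfhhfh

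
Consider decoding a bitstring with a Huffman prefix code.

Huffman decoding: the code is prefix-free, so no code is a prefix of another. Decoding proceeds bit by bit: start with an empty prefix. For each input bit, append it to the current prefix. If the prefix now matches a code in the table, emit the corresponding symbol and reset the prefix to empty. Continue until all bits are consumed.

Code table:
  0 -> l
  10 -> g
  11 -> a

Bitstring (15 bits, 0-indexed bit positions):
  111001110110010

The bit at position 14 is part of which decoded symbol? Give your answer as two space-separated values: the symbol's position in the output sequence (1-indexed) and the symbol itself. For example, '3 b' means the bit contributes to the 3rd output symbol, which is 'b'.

Bit 0: prefix='1' (no match yet)
Bit 1: prefix='11' -> emit 'a', reset
Bit 2: prefix='1' (no match yet)
Bit 3: prefix='10' -> emit 'g', reset
Bit 4: prefix='0' -> emit 'l', reset
Bit 5: prefix='1' (no match yet)
Bit 6: prefix='11' -> emit 'a', reset
Bit 7: prefix='1' (no match yet)
Bit 8: prefix='10' -> emit 'g', reset
Bit 9: prefix='1' (no match yet)
Bit 10: prefix='11' -> emit 'a', reset
Bit 11: prefix='0' -> emit 'l', reset
Bit 12: prefix='0' -> emit 'l', reset
Bit 13: prefix='1' (no match yet)
Bit 14: prefix='10' -> emit 'g', reset

Answer: 9 g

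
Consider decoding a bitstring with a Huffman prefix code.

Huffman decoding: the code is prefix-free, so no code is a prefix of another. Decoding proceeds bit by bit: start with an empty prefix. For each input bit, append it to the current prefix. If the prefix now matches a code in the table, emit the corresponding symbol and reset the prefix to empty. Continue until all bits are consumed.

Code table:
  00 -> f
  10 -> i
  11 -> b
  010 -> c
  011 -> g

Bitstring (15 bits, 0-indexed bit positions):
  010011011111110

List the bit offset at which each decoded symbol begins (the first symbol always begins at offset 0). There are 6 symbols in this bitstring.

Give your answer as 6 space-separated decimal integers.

Bit 0: prefix='0' (no match yet)
Bit 1: prefix='01' (no match yet)
Bit 2: prefix='010' -> emit 'c', reset
Bit 3: prefix='0' (no match yet)
Bit 4: prefix='01' (no match yet)
Bit 5: prefix='011' -> emit 'g', reset
Bit 6: prefix='0' (no match yet)
Bit 7: prefix='01' (no match yet)
Bit 8: prefix='011' -> emit 'g', reset
Bit 9: prefix='1' (no match yet)
Bit 10: prefix='11' -> emit 'b', reset
Bit 11: prefix='1' (no match yet)
Bit 12: prefix='11' -> emit 'b', reset
Bit 13: prefix='1' (no match yet)
Bit 14: prefix='10' -> emit 'i', reset

Answer: 0 3 6 9 11 13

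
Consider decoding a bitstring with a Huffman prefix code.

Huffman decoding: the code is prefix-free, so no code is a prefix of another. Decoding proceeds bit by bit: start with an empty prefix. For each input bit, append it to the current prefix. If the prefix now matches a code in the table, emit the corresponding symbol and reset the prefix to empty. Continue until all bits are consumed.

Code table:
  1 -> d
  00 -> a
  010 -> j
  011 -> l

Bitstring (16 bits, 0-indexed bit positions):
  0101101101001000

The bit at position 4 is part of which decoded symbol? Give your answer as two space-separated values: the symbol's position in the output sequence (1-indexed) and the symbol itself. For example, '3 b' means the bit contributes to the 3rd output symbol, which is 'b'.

Bit 0: prefix='0' (no match yet)
Bit 1: prefix='01' (no match yet)
Bit 2: prefix='010' -> emit 'j', reset
Bit 3: prefix='1' -> emit 'd', reset
Bit 4: prefix='1' -> emit 'd', reset
Bit 5: prefix='0' (no match yet)
Bit 6: prefix='01' (no match yet)
Bit 7: prefix='011' -> emit 'l', reset
Bit 8: prefix='0' (no match yet)

Answer: 3 d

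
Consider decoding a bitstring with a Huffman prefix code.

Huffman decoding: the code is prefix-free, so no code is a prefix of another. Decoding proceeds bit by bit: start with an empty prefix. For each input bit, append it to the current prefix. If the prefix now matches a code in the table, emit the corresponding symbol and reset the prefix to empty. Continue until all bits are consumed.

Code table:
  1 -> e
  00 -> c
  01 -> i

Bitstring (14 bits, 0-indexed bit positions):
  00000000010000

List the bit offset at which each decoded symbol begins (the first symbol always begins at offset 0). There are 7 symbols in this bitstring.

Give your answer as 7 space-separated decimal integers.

Answer: 0 2 4 6 8 10 12

Derivation:
Bit 0: prefix='0' (no match yet)
Bit 1: prefix='00' -> emit 'c', reset
Bit 2: prefix='0' (no match yet)
Bit 3: prefix='00' -> emit 'c', reset
Bit 4: prefix='0' (no match yet)
Bit 5: prefix='00' -> emit 'c', reset
Bit 6: prefix='0' (no match yet)
Bit 7: prefix='00' -> emit 'c', reset
Bit 8: prefix='0' (no match yet)
Bit 9: prefix='01' -> emit 'i', reset
Bit 10: prefix='0' (no match yet)
Bit 11: prefix='00' -> emit 'c', reset
Bit 12: prefix='0' (no match yet)
Bit 13: prefix='00' -> emit 'c', reset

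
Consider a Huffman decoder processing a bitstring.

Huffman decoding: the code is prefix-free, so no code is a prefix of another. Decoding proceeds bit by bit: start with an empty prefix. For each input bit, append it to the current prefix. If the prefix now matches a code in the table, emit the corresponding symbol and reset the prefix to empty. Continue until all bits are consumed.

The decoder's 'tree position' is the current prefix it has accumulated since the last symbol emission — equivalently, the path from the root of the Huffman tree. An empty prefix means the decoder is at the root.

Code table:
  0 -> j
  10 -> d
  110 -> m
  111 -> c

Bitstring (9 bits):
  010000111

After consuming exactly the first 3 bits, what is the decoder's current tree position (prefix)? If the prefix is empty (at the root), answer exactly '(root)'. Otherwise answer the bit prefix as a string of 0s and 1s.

Answer: (root)

Derivation:
Bit 0: prefix='0' -> emit 'j', reset
Bit 1: prefix='1' (no match yet)
Bit 2: prefix='10' -> emit 'd', reset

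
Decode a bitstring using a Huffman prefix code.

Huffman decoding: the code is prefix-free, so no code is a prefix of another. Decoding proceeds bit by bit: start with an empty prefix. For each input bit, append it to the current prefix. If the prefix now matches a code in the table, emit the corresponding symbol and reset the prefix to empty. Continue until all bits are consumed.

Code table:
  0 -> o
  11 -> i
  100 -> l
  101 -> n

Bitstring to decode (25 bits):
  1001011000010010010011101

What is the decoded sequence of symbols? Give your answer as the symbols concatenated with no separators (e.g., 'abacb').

Answer: lnloolllin

Derivation:
Bit 0: prefix='1' (no match yet)
Bit 1: prefix='10' (no match yet)
Bit 2: prefix='100' -> emit 'l', reset
Bit 3: prefix='1' (no match yet)
Bit 4: prefix='10' (no match yet)
Bit 5: prefix='101' -> emit 'n', reset
Bit 6: prefix='1' (no match yet)
Bit 7: prefix='10' (no match yet)
Bit 8: prefix='100' -> emit 'l', reset
Bit 9: prefix='0' -> emit 'o', reset
Bit 10: prefix='0' -> emit 'o', reset
Bit 11: prefix='1' (no match yet)
Bit 12: prefix='10' (no match yet)
Bit 13: prefix='100' -> emit 'l', reset
Bit 14: prefix='1' (no match yet)
Bit 15: prefix='10' (no match yet)
Bit 16: prefix='100' -> emit 'l', reset
Bit 17: prefix='1' (no match yet)
Bit 18: prefix='10' (no match yet)
Bit 19: prefix='100' -> emit 'l', reset
Bit 20: prefix='1' (no match yet)
Bit 21: prefix='11' -> emit 'i', reset
Bit 22: prefix='1' (no match yet)
Bit 23: prefix='10' (no match yet)
Bit 24: prefix='101' -> emit 'n', reset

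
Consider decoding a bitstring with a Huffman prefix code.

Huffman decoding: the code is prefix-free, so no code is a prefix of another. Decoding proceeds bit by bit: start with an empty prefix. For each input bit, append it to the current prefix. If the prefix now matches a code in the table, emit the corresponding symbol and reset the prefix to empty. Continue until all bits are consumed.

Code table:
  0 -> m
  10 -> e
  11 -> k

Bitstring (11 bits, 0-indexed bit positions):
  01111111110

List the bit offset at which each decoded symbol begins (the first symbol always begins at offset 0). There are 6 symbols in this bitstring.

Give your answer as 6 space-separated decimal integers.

Answer: 0 1 3 5 7 9

Derivation:
Bit 0: prefix='0' -> emit 'm', reset
Bit 1: prefix='1' (no match yet)
Bit 2: prefix='11' -> emit 'k', reset
Bit 3: prefix='1' (no match yet)
Bit 4: prefix='11' -> emit 'k', reset
Bit 5: prefix='1' (no match yet)
Bit 6: prefix='11' -> emit 'k', reset
Bit 7: prefix='1' (no match yet)
Bit 8: prefix='11' -> emit 'k', reset
Bit 9: prefix='1' (no match yet)
Bit 10: prefix='10' -> emit 'e', reset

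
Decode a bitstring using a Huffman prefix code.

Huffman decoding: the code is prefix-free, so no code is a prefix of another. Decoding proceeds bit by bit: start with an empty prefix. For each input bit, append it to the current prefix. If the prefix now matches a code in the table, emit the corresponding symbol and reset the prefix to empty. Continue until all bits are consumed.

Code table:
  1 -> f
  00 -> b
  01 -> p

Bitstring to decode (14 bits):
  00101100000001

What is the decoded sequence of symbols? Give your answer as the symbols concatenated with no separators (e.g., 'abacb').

Answer: bfpfbbbp

Derivation:
Bit 0: prefix='0' (no match yet)
Bit 1: prefix='00' -> emit 'b', reset
Bit 2: prefix='1' -> emit 'f', reset
Bit 3: prefix='0' (no match yet)
Bit 4: prefix='01' -> emit 'p', reset
Bit 5: prefix='1' -> emit 'f', reset
Bit 6: prefix='0' (no match yet)
Bit 7: prefix='00' -> emit 'b', reset
Bit 8: prefix='0' (no match yet)
Bit 9: prefix='00' -> emit 'b', reset
Bit 10: prefix='0' (no match yet)
Bit 11: prefix='00' -> emit 'b', reset
Bit 12: prefix='0' (no match yet)
Bit 13: prefix='01' -> emit 'p', reset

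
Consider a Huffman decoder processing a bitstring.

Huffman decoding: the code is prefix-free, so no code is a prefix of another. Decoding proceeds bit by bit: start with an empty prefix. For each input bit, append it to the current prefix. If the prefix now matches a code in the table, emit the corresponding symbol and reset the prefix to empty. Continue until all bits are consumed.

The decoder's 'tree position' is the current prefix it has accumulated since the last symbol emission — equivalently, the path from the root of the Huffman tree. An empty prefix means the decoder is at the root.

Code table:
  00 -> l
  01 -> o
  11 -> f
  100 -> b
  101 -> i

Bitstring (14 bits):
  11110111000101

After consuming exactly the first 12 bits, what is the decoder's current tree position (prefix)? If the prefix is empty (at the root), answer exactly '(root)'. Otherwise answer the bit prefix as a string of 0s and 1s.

Bit 0: prefix='1' (no match yet)
Bit 1: prefix='11' -> emit 'f', reset
Bit 2: prefix='1' (no match yet)
Bit 3: prefix='11' -> emit 'f', reset
Bit 4: prefix='0' (no match yet)
Bit 5: prefix='01' -> emit 'o', reset
Bit 6: prefix='1' (no match yet)
Bit 7: prefix='11' -> emit 'f', reset
Bit 8: prefix='0' (no match yet)
Bit 9: prefix='00' -> emit 'l', reset
Bit 10: prefix='0' (no match yet)
Bit 11: prefix='01' -> emit 'o', reset

Answer: (root)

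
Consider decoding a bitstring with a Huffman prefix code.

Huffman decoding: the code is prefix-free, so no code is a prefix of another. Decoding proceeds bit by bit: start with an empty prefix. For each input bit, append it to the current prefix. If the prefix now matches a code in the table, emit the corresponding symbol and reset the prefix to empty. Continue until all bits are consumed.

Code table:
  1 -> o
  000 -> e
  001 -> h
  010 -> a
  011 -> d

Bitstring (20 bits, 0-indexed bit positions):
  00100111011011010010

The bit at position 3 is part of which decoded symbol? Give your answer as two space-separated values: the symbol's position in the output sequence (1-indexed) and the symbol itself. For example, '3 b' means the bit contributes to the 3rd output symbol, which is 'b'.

Answer: 2 h

Derivation:
Bit 0: prefix='0' (no match yet)
Bit 1: prefix='00' (no match yet)
Bit 2: prefix='001' -> emit 'h', reset
Bit 3: prefix='0' (no match yet)
Bit 4: prefix='00' (no match yet)
Bit 5: prefix='001' -> emit 'h', reset
Bit 6: prefix='1' -> emit 'o', reset
Bit 7: prefix='1' -> emit 'o', reset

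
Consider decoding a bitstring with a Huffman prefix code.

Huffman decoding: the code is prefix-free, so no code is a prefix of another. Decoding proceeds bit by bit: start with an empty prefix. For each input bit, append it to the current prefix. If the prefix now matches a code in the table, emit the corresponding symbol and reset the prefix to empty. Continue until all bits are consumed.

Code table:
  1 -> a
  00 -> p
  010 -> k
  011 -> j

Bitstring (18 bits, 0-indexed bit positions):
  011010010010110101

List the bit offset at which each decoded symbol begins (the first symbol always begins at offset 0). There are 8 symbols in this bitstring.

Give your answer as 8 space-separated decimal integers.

Bit 0: prefix='0' (no match yet)
Bit 1: prefix='01' (no match yet)
Bit 2: prefix='011' -> emit 'j', reset
Bit 3: prefix='0' (no match yet)
Bit 4: prefix='01' (no match yet)
Bit 5: prefix='010' -> emit 'k', reset
Bit 6: prefix='0' (no match yet)
Bit 7: prefix='01' (no match yet)
Bit 8: prefix='010' -> emit 'k', reset
Bit 9: prefix='0' (no match yet)
Bit 10: prefix='01' (no match yet)
Bit 11: prefix='010' -> emit 'k', reset
Bit 12: prefix='1' -> emit 'a', reset
Bit 13: prefix='1' -> emit 'a', reset
Bit 14: prefix='0' (no match yet)
Bit 15: prefix='01' (no match yet)
Bit 16: prefix='010' -> emit 'k', reset
Bit 17: prefix='1' -> emit 'a', reset

Answer: 0 3 6 9 12 13 14 17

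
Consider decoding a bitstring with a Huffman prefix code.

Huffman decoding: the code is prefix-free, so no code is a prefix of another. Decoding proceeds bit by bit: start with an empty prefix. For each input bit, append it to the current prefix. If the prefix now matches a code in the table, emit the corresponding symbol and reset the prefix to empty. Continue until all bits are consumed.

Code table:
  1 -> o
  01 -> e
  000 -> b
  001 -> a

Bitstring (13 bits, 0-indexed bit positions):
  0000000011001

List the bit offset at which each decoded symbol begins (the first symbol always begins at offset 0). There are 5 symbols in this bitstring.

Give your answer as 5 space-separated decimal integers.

Bit 0: prefix='0' (no match yet)
Bit 1: prefix='00' (no match yet)
Bit 2: prefix='000' -> emit 'b', reset
Bit 3: prefix='0' (no match yet)
Bit 4: prefix='00' (no match yet)
Bit 5: prefix='000' -> emit 'b', reset
Bit 6: prefix='0' (no match yet)
Bit 7: prefix='00' (no match yet)
Bit 8: prefix='001' -> emit 'a', reset
Bit 9: prefix='1' -> emit 'o', reset
Bit 10: prefix='0' (no match yet)
Bit 11: prefix='00' (no match yet)
Bit 12: prefix='001' -> emit 'a', reset

Answer: 0 3 6 9 10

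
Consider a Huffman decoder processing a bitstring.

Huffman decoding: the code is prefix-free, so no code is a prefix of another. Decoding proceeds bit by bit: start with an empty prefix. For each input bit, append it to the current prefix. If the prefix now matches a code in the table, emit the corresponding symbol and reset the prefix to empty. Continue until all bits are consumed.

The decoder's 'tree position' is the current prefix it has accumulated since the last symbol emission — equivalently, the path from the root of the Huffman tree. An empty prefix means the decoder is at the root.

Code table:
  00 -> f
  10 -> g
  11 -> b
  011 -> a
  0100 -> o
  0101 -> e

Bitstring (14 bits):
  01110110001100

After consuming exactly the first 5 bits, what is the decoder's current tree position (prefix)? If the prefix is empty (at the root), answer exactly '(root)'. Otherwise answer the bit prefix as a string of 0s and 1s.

Answer: (root)

Derivation:
Bit 0: prefix='0' (no match yet)
Bit 1: prefix='01' (no match yet)
Bit 2: prefix='011' -> emit 'a', reset
Bit 3: prefix='1' (no match yet)
Bit 4: prefix='10' -> emit 'g', reset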